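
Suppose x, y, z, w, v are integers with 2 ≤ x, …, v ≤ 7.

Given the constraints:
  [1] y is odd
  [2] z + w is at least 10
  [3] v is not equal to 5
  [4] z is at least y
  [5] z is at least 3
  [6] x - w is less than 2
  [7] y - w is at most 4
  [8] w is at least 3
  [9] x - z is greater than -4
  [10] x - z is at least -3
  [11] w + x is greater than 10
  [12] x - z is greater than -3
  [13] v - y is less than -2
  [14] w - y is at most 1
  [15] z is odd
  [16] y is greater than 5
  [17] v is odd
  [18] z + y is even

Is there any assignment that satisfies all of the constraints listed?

The assignment x = 6, y = 7, z = 7, w = 6, v = 3 works:
  constraint 2 holds since z + w = 13.
  constraint 6 holds since x - w = 0.
  constraint 7 holds since y - w = 1.
The rest check out directly.

Satisfiable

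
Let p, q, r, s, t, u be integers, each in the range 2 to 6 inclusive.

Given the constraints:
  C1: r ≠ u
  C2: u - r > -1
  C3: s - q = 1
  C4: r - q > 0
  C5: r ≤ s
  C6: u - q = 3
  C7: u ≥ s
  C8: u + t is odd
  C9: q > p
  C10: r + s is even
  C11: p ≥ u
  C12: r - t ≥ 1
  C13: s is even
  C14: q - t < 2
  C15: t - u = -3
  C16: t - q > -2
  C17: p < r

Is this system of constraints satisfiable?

Unsatisfiable

Constraints 4, 5, 7, 9, and 11 give u ≤ p, p < q, q < r, r ≤ s, s ≤ u. Chaining: u ≤ p < q < r ≤ s ≤ u, which forces u < u — impossible.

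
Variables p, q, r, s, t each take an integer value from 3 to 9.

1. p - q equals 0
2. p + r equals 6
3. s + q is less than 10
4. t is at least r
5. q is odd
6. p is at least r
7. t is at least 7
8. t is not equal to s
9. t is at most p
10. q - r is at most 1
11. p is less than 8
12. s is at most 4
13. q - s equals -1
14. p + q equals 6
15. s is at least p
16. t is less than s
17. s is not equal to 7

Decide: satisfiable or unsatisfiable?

From constraints 7 and 9: p ≥ t and t ≥ 7, so p ≥ 7. From constraints 12 and 15: p ≤ s and s ≤ 4, so p ≤ 4. But 4 < 7, so no value of p works.

Unsatisfiable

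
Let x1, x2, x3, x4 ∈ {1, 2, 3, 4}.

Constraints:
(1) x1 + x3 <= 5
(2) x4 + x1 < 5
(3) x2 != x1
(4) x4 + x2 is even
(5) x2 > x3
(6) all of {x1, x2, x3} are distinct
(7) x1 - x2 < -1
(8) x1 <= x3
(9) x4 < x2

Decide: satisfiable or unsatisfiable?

Try x1 = 1, x2 = 4, x3 = 2, x4 = 2.
Check constraint 1: x1 + x3 = 3; constraint 2: x4 + x1 = 3; constraint 7: x1 - x2 = -3. The remaining constraints are straightforward to verify.

Satisfiable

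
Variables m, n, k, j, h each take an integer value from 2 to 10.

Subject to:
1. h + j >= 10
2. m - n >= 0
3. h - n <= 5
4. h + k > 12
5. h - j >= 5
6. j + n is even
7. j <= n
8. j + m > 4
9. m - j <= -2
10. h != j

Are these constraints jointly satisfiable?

Constraints 2, 3, 5, and 9 give h − j ≥ 5, j − m ≥ 2, m − n ≥ 0, n − h ≥ -5.
Adding all 4 inequalities: the left sides telescope to 0, and the right sides sum to 5 + 2 + 0 + (-5) = 2. So 0 ≥ 2, which is false.

Unsatisfiable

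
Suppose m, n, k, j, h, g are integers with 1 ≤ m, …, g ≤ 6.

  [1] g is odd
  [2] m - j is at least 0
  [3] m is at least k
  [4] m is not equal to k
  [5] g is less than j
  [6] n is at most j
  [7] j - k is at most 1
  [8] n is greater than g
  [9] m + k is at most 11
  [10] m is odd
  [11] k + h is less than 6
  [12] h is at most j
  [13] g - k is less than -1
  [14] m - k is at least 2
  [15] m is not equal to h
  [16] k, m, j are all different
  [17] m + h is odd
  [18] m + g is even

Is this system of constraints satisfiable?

Take m = 5, n = 2, k = 3, j = 4, h = 2, g = 1. Then constraint 2: m - j = 1; constraint 7: j - k = 1; constraint 9: m + k = 8, and every other listed constraint is also met.

Satisfiable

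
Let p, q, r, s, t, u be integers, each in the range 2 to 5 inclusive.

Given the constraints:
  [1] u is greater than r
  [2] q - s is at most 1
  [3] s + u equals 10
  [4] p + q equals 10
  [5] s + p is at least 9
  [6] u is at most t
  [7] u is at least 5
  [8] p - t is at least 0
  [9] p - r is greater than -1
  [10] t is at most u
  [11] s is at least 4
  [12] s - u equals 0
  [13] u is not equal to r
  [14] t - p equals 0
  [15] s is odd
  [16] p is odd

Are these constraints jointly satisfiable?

Satisfiable

Try p = 5, q = 5, r = 3, s = 5, t = 5, u = 5.
Check constraint 2: q - s = 0; constraint 3: s + u = 10. The remaining constraints are straightforward to verify.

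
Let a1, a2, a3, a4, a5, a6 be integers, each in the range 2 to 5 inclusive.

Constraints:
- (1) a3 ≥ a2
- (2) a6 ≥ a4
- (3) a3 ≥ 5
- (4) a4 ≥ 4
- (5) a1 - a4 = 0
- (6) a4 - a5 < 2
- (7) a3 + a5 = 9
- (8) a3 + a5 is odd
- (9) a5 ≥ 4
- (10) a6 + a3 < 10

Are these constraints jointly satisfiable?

Satisfiable

One satisfying assignment is a1 = 4, a2 = 4, a3 = 5, a4 = 4, a5 = 4, a6 = 4.
For the less obvious constraints — constraint 5: a1 - a4 = 0; constraint 6: a4 - a5 = 0; constraint 7: a3 + a5 = 9 — and the others hold by inspection.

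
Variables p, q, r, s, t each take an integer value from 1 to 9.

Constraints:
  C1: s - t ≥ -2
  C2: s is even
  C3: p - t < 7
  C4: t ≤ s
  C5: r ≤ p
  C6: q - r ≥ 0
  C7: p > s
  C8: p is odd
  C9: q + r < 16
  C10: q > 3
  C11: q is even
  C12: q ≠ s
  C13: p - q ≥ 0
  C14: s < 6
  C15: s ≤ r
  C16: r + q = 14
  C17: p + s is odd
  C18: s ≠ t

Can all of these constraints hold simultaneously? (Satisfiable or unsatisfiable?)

One satisfying assignment is p = 9, q = 8, r = 6, s = 4, t = 3.
For the less obvious constraints — constraint 1: s - t = 1; constraint 3: p - t = 6; constraint 6: q - r = 2 — and the others hold by inspection.

Satisfiable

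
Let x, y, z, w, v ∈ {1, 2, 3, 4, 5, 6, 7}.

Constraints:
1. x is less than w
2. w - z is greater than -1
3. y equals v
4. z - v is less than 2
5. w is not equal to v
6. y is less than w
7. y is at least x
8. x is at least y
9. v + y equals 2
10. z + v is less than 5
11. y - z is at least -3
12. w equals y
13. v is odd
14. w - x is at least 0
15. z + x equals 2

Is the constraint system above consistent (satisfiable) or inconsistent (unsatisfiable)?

Unsatisfiable

From constraints 3 and 12, w = y = v, so w = v. But constraint 5 says w ≠ v. Contradiction.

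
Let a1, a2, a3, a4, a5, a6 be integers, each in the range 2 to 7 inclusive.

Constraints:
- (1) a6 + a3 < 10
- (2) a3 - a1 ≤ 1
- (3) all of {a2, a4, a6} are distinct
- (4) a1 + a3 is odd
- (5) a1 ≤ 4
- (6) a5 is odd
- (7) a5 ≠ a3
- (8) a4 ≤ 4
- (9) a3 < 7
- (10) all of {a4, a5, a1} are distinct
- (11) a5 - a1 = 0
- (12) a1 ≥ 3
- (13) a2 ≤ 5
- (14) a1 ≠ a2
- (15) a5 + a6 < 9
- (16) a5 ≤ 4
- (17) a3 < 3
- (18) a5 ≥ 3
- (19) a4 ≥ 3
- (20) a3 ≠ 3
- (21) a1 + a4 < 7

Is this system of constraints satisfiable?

Constraints 5, 8, 12, 16, 18, and 19 confine each of a4, a5, a1 to the 2 values {3, 4}.
Constraint 10 requires all 3 of them to be distinct, but only 2 values are available — impossible by the pigeonhole principle.

Unsatisfiable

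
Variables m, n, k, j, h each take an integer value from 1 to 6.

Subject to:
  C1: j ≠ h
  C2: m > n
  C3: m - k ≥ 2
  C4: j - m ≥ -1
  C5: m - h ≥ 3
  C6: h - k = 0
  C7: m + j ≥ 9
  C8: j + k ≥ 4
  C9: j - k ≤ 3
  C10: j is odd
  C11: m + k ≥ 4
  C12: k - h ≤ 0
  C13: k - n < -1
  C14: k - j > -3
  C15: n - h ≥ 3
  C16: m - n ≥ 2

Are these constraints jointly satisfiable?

Unsatisfiable

Constraints 4, 9, 12, 15, and 16 give m − n ≥ 2, n − h ≥ 3, h − k ≥ 0, k − j ≥ -3, j − m ≥ -1.
Adding all 5 inequalities: the left sides telescope to 0, and the right sides sum to 2 + 3 + 0 + (-3) + (-1) = 1. So 0 ≥ 1, which is false.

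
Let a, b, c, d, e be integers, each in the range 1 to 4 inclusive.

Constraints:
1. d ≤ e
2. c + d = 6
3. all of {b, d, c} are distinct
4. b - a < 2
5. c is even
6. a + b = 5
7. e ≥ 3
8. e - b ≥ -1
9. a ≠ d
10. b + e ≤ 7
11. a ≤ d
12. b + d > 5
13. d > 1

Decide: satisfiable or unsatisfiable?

Take a = 2, b = 3, c = 2, d = 4, e = 4. Then constraint 2: c + d = 6; constraint 4: b - a = 1; constraint 6: a + b = 5, and every other listed constraint is also met.

Satisfiable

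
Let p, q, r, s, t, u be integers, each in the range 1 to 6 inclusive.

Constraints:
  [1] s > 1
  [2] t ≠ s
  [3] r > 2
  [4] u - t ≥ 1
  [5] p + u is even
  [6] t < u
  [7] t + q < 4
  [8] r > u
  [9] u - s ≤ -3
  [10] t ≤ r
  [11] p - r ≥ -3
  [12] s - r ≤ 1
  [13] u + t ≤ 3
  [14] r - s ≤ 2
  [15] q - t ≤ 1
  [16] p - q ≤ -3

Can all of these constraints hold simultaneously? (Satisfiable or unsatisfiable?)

Unsatisfiable

Constraints 4, 9, 11, 12, 15, and 16 give r − s ≥ -1, s − u ≥ 3, u − t ≥ 1, t − q ≥ -1, q − p ≥ 3, p − r ≥ -3.
Adding all 6 inequalities: the left sides telescope to 0, and the right sides sum to (-1) + 3 + 1 + (-1) + 3 + (-3) = 2. So 0 ≥ 2, which is false.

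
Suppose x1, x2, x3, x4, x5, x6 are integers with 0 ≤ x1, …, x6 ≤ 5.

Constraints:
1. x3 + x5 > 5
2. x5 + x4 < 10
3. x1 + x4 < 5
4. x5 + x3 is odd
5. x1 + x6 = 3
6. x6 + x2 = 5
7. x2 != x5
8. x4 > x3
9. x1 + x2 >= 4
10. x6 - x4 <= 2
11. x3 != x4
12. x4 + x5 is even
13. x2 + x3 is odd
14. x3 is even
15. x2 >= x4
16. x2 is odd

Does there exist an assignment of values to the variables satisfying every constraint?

Try x1 = 1, x2 = 3, x3 = 2, x4 = 3, x5 = 5, x6 = 2.
Check constraint 1: x3 + x5 = 7; constraint 2: x5 + x4 = 8; constraint 3: x1 + x4 = 4. The remaining constraints are straightforward to verify.

Satisfiable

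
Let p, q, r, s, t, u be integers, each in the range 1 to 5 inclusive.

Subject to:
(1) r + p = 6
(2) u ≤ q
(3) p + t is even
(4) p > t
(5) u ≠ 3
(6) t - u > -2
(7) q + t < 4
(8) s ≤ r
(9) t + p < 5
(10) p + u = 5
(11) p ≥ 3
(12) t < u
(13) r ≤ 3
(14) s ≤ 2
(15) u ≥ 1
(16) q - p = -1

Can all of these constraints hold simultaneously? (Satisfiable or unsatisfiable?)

One satisfying assignment is p = 3, q = 2, r = 3, s = 2, t = 1, u = 2.
For the less obvious constraints — constraint 1: r + p = 6; constraint 6: t - u = -1 — and the others hold by inspection.

Satisfiable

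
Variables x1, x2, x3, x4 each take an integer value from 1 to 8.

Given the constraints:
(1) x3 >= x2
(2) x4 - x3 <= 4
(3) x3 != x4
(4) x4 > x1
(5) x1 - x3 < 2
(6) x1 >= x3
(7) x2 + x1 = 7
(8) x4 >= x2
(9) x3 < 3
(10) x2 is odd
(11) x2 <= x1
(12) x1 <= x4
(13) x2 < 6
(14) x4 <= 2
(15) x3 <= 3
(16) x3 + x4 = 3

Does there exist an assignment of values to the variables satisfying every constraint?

From constraints 1 and 15: x2 ≤ x3 ≤ 3. From constraints 12 and 14: x1 ≤ x4 ≤ 2. Hence x2 + x1 ≤ 5. But constraint 7 requires x2 + x1 = 7, and 7 > 5. Contradiction.

Unsatisfiable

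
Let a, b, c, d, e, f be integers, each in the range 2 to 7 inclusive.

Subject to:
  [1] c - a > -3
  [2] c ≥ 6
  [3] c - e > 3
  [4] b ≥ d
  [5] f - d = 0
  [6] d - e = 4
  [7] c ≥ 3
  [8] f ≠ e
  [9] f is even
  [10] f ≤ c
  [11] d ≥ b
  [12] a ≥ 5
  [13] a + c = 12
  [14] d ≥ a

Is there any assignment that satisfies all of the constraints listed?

One satisfying assignment is a = 6, b = 6, c = 6, d = 6, e = 2, f = 6.
For the less obvious constraints — constraint 1: c - a = 0; constraint 3: c - e = 4 — and the others hold by inspection.

Satisfiable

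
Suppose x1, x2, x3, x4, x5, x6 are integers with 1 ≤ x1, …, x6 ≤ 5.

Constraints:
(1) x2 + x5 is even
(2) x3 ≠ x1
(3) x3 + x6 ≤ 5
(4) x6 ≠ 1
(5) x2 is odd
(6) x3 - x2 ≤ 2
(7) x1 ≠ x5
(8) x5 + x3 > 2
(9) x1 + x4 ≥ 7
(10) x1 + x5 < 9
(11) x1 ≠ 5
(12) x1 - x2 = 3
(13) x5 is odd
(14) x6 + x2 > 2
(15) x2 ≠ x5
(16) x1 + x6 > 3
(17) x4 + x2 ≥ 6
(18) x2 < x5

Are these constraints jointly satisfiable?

Satisfiable

The assignment x1 = 4, x2 = 1, x3 = 2, x4 = 5, x5 = 3, x6 = 2 works:
  constraint 3 holds since x3 + x6 = 4.
  constraint 6 holds since x3 - x2 = 1.
  constraint 8 holds since x5 + x3 = 5.
The rest check out directly.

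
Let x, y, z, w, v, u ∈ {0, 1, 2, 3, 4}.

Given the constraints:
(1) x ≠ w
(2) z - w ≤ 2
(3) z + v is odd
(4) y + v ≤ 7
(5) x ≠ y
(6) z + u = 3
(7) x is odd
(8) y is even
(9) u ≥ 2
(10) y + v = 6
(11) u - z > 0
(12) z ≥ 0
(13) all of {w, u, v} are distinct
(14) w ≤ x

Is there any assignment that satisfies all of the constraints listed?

One satisfying assignment is x = 3, y = 2, z = 1, w = 1, v = 4, u = 2.
For the less obvious constraints — constraint 2: z - w = 0; constraint 4: y + v = 6; constraint 6: z + u = 3 — and the others hold by inspection.

Satisfiable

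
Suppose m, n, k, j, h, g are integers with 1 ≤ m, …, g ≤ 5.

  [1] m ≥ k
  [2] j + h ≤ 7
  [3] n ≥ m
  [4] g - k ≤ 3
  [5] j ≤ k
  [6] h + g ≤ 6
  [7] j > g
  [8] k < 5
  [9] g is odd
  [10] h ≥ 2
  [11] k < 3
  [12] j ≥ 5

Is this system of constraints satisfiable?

From constraints 5 and 12: k ≥ j and j ≥ 5, so k ≥ 5. From constraint 8: k ≤ 4. But 4 < 5, so no value of k works.

Unsatisfiable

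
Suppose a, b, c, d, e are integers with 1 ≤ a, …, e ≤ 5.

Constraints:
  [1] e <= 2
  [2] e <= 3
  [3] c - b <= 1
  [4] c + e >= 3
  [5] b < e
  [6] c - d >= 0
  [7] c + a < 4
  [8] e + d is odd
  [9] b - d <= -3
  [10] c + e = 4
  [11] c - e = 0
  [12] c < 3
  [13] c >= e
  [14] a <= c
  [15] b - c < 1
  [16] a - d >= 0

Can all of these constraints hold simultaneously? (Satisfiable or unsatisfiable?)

Constraints 3, 6, and 9 give b − c ≥ -1, c − d ≥ 0, d − b ≥ 3.
Adding all 3 inequalities: the left sides telescope to 0, and the right sides sum to (-1) + 0 + 3 = 2. So 0 ≥ 2, which is false.

Unsatisfiable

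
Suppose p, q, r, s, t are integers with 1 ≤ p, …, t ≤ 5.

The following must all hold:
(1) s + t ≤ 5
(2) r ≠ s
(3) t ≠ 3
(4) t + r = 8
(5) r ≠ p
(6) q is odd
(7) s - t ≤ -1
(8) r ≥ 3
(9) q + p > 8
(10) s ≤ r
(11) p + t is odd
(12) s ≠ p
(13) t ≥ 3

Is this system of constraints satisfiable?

Satisfiable

One satisfying assignment is p = 5, q = 5, r = 4, s = 1, t = 4.
For the less obvious constraints — constraint 1: s + t = 5; constraint 4: t + r = 8; constraint 7: s - t = -3 — and the others hold by inspection.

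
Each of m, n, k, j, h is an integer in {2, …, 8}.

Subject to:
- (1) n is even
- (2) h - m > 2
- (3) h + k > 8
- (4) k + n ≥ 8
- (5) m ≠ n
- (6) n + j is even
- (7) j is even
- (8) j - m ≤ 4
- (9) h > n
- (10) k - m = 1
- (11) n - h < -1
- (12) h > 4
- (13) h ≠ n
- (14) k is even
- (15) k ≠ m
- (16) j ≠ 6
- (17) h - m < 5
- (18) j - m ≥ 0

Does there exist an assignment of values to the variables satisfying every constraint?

Satisfiable

One satisfying assignment is m = 3, n = 4, k = 4, j = 4, h = 6.
For the less obvious constraints — constraint 2: h - m = 3; constraint 3: h + k = 10; constraint 4: k + n = 8 — and the others hold by inspection.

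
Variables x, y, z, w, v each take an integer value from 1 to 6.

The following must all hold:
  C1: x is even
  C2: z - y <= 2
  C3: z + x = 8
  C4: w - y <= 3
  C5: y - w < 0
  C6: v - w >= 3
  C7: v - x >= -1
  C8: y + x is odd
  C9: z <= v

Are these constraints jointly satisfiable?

Try x = 6, y = 1, z = 2, w = 2, v = 5.
Check constraint 2: z - y = 1; constraint 3: z + x = 8. The remaining constraints are straightforward to verify.

Satisfiable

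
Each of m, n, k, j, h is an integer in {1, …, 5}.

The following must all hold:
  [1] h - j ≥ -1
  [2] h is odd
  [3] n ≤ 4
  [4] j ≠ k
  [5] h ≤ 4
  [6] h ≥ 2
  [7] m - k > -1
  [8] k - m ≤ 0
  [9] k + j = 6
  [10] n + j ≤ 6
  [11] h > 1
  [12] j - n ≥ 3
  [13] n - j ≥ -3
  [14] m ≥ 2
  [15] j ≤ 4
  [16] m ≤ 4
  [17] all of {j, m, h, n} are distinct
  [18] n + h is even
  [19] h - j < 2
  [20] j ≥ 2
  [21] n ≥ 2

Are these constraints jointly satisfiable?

Constraints 3, 5, 6, 14, 15, 16, 20, and 21 confine each of j, m, h, n to the 3 values {2, …, 4}.
Constraint 17 requires all 4 of them to be distinct, but only 3 values are available — impossible by the pigeonhole principle.

Unsatisfiable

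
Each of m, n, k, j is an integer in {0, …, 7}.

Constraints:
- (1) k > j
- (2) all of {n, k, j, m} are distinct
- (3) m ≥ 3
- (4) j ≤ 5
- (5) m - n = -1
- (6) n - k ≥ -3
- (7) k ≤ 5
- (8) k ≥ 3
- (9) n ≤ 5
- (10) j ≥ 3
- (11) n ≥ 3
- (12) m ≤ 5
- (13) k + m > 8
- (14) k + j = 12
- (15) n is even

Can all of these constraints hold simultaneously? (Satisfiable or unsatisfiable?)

Unsatisfiable

Constraints 3, 4, 7, 8, 9, 10, 11, and 12 confine each of n, k, j, m to the 3 values {3, …, 5}.
Constraint 2 requires all 4 of them to be distinct, but only 3 values are available — impossible by the pigeonhole principle.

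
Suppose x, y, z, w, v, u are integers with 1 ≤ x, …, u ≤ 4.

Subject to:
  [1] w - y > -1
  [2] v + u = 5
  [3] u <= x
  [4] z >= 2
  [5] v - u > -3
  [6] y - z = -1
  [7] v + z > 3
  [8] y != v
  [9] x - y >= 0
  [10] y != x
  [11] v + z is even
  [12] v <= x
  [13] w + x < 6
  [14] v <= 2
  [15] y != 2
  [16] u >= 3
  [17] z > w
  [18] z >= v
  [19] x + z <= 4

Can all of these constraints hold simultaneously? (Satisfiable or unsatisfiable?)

Unsatisfiable

From constraints 3 and 16: x ≥ u ≥ 3. From constraint 4: z ≥ 2. Hence x + z ≥ 5. But constraint 19 requires x + z ≤ 4, and 4 < 5. Contradiction.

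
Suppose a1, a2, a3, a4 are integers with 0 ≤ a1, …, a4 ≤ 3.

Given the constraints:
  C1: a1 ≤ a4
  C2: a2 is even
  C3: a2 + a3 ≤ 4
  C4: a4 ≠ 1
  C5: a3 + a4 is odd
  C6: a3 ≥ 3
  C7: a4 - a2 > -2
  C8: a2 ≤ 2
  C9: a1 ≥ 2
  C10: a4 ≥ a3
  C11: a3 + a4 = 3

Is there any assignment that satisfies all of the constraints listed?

From constraint 6: a3 ≥ 3. From constraints 1 and 9: a4 ≥ a1 ≥ 2. Hence a3 + a4 ≥ 5. But constraint 11 requires a3 + a4 = 3, and 3 < 5. Contradiction.

Unsatisfiable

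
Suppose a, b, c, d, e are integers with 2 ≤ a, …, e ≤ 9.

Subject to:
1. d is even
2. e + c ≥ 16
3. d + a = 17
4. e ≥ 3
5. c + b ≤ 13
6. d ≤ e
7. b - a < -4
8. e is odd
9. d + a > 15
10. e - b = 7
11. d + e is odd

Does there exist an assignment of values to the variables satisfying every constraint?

Satisfiable

Try a = 9, b = 2, c = 9, d = 8, e = 9.
Check constraint 2: e + c = 18; constraint 3: d + a = 17. The remaining constraints are straightforward to verify.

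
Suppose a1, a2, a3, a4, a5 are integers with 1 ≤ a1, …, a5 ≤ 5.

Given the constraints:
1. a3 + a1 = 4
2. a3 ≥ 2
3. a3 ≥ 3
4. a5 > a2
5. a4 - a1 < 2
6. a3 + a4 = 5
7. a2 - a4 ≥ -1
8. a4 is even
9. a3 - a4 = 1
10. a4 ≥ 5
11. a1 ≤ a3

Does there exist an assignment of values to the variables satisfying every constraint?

Unsatisfiable

From constraint 2: a3 ≥ 2. From constraint 10: a4 ≥ 5. Hence a3 + a4 ≥ 7. But constraint 6 requires a3 + a4 = 5, and 5 < 7. Contradiction.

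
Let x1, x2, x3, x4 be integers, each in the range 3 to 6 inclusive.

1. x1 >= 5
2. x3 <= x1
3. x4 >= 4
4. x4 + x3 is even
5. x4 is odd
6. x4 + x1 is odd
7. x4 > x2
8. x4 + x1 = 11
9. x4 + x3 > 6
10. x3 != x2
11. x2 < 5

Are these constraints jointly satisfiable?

Try x1 = 6, x2 = 4, x3 = 3, x4 = 5.
Check constraint 8: x4 + x1 = 11; constraint 9: x4 + x3 = 8. The remaining constraints are straightforward to verify.

Satisfiable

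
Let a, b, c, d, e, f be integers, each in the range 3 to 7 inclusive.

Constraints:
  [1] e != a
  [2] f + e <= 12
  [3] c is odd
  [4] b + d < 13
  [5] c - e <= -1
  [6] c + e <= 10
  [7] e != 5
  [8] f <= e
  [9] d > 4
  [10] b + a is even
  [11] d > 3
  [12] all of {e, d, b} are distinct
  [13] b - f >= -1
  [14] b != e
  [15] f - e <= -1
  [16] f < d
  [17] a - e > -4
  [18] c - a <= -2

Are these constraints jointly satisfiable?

Satisfiable

Setting (a, b, c, d, e, f) = (5, 3, 3, 7, 6, 4) satisfies everything: constraint 2: f + e = 10; constraint 4: b + d = 10, and the others follow.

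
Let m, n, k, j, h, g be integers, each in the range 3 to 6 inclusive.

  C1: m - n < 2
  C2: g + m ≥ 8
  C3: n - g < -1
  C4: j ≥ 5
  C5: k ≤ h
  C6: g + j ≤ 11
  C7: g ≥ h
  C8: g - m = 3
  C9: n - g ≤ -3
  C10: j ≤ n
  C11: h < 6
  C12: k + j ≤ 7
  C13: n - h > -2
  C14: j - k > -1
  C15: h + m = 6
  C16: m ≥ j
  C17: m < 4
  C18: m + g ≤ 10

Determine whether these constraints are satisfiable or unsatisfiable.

Unsatisfiable

From constraints 4 and 16: m ≥ j and j ≥ 5, so m ≥ 5. From constraint 17: m ≤ 3. But 3 < 5, so no value of m works.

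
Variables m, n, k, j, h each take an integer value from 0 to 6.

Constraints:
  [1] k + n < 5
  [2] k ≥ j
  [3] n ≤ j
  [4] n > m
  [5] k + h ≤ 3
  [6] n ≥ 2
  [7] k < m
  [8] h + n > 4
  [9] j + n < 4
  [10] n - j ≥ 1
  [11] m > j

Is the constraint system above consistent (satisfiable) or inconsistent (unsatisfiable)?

Constraints 2, 3, 4, and 7 give n ≤ j, j ≤ k, k < m, m < n. Chaining: n ≤ j ≤ k < m < n, which forces n < n — impossible.

Unsatisfiable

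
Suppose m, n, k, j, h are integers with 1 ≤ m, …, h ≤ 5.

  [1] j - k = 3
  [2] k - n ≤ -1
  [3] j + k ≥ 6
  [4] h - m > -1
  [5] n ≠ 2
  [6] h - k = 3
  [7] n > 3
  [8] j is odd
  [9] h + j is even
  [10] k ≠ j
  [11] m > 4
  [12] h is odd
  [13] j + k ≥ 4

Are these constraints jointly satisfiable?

Satisfiable

Take m = 5, n = 5, k = 2, j = 5, h = 5. Then constraint 1: j - k = 3; constraint 2: k - n = -3, and every other listed constraint is also met.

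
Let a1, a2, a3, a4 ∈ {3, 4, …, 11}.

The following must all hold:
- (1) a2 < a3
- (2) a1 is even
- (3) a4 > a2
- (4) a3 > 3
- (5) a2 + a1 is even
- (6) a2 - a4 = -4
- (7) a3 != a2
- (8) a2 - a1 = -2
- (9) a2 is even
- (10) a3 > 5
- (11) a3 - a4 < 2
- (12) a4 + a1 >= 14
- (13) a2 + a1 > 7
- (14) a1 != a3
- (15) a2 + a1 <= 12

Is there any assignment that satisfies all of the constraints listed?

One satisfying assignment is a1 = 6, a2 = 4, a3 = 9, a4 = 8.
For the less obvious constraints — constraint 6: a2 - a4 = -4; constraint 8: a2 - a1 = -2 — and the others hold by inspection.

Satisfiable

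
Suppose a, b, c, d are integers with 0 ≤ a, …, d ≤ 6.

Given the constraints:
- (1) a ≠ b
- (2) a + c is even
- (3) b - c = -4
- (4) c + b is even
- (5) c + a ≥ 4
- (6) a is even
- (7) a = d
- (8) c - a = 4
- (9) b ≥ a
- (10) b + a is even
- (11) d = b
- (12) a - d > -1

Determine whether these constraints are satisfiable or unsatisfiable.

From constraints 7 and 11, a = d = b, so a = b. But constraint 1 says a ≠ b. Contradiction.

Unsatisfiable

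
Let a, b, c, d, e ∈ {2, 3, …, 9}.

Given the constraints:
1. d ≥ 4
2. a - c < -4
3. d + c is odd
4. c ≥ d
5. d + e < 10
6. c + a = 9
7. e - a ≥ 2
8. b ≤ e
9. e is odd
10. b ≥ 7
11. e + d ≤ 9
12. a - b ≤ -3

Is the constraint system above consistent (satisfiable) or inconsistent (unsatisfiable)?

Unsatisfiable

From constraints 8 and 10: e ≥ b ≥ 7. From constraint 1: d ≥ 4. Hence e + d ≥ 11. But constraint 11 requires e + d ≤ 9, and 9 < 11. Contradiction.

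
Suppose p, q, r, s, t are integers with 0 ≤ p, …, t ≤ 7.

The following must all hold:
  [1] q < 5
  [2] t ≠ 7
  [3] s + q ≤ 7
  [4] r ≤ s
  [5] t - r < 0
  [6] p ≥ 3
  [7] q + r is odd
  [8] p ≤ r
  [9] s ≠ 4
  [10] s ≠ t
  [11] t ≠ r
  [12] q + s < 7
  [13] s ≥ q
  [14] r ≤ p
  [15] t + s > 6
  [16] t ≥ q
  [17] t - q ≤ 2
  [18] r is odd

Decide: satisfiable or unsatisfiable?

Satisfiable

One satisfying assignment is p = 3, q = 0, r = 3, s = 6, t = 1.
For the less obvious constraints — constraint 3: s + q = 6; constraint 5: t - r = -2; constraint 12: q + s = 6 — and the others hold by inspection.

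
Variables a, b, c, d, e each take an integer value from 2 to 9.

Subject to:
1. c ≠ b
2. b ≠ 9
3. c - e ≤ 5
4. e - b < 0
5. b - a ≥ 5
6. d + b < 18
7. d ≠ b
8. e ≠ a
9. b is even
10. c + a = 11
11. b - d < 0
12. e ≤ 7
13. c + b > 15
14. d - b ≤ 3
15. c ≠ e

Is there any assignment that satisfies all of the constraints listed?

Satisfiable

One satisfying assignment is a = 2, b = 8, c = 9, d = 9, e = 5.
For the less obvious constraints — constraint 3: c - e = 4; constraint 4: e - b = -3; constraint 5: b - a = 6 — and the others hold by inspection.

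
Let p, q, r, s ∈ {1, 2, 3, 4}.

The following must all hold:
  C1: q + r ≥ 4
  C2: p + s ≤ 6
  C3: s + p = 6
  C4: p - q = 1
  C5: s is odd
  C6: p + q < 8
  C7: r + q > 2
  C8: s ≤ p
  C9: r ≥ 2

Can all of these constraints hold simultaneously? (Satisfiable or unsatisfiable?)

Satisfiable

Take p = 3, q = 2, r = 3, s = 3. Then constraint 1: q + r = 5; constraint 2: p + s = 6; constraint 3: s + p = 6, and every other listed constraint is also met.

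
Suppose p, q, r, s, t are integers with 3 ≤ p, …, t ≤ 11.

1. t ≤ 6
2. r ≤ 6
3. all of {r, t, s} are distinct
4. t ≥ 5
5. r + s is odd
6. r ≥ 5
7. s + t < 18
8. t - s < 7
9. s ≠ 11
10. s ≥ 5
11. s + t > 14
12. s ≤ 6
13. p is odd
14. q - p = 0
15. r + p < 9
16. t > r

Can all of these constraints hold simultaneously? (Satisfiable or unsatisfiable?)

Constraints 1, 2, 4, 6, 10, and 12 confine each of r, t, s to the 2 values {5, 6}.
Constraint 3 requires all 3 of them to be distinct, but only 2 values are available — impossible by the pigeonhole principle.

Unsatisfiable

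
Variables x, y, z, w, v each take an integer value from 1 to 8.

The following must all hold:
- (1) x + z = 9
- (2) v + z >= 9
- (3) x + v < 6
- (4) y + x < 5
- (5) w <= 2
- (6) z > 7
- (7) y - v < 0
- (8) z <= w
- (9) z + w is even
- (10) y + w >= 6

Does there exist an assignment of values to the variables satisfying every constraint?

Unsatisfiable

From constraint 6: z ≥ 8. From constraints 5 and 8: z ≤ w and w ≤ 2, so z ≤ 2. But 2 < 8, so no value of z works.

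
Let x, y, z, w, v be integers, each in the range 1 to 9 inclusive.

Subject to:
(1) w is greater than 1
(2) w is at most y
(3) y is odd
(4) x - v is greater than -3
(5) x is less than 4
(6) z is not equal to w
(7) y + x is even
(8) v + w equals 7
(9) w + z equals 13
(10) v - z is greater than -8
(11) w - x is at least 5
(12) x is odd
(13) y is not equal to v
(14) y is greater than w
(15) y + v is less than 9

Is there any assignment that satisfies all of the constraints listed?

Try x = 1, y = 7, z = 7, w = 6, v = 1.
Check constraint 4: x - v = 0; constraint 8: v + w = 7; constraint 9: w + z = 13. The remaining constraints are straightforward to verify.

Satisfiable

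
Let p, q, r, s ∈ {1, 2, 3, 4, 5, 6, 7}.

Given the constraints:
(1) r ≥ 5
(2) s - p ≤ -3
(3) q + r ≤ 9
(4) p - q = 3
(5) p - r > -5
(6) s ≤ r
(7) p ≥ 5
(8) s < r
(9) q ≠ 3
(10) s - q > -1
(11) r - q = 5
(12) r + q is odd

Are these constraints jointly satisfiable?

Try p = 5, q = 2, r = 7, s = 2.
Check constraint 2: s - p = -3; constraint 3: q + r = 9; constraint 4: p - q = 3. The remaining constraints are straightforward to verify.

Satisfiable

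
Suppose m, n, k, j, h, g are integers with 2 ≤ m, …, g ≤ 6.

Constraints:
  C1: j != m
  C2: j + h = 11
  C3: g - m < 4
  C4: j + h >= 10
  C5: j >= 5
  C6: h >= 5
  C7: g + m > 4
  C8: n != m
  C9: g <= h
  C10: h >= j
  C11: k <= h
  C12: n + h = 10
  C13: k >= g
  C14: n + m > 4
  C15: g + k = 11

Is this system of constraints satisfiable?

The assignment m = 2, n = 4, k = 6, j = 5, h = 6, g = 5 works:
  constraint 2 holds since j + h = 11.
  constraint 3 holds since g - m = 3.
The rest check out directly.

Satisfiable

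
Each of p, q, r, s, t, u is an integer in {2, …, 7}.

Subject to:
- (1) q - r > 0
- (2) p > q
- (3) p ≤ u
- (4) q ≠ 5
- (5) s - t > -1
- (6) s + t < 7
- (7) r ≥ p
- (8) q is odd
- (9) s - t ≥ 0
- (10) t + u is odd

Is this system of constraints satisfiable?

Unsatisfiable

Constraints 1, 2, and 7 give q < p, p ≤ r, r < q. Chaining: q < p ≤ r < q, which forces q < q — impossible.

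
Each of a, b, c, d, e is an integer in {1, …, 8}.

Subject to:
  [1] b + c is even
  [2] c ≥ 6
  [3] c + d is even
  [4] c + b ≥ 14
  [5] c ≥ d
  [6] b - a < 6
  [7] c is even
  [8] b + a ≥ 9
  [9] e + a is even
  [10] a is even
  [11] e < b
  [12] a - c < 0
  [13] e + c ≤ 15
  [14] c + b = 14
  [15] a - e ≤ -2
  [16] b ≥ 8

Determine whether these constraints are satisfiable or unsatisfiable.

Try a = 4, b = 8, c = 6, d = 6, e = 6.
Check constraint 4: c + b = 14; constraint 6: b - a = 4; constraint 8: b + a = 12. The remaining constraints are straightforward to verify.

Satisfiable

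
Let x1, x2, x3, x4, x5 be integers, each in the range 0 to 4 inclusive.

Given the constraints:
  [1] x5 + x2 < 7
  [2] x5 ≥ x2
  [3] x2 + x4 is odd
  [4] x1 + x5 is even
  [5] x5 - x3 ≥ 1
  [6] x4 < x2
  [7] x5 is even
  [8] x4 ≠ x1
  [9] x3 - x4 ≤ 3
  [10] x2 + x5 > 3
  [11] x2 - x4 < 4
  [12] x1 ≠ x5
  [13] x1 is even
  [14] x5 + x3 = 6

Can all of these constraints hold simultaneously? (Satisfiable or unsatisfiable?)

Satisfiable

One satisfying assignment is x1 = 0, x2 = 2, x3 = 2, x4 = 1, x5 = 4.
For the less obvious constraints — constraint 1: x5 + x2 = 6; constraint 5: x5 - x3 = 2; constraint 9: x3 - x4 = 1 — and the others hold by inspection.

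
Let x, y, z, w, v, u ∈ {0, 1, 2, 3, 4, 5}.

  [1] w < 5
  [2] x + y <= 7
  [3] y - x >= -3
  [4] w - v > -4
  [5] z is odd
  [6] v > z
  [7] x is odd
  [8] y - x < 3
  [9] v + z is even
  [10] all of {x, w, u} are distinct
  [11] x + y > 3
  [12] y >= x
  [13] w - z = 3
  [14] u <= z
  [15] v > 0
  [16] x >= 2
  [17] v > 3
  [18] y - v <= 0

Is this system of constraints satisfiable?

Satisfiable

Take x = 3, y = 3, z = 1, w = 4, v = 5, u = 1. Then constraint 2: x + y = 6; constraint 3: y - x = 0; constraint 4: w - v = -1, and every other listed constraint is also met.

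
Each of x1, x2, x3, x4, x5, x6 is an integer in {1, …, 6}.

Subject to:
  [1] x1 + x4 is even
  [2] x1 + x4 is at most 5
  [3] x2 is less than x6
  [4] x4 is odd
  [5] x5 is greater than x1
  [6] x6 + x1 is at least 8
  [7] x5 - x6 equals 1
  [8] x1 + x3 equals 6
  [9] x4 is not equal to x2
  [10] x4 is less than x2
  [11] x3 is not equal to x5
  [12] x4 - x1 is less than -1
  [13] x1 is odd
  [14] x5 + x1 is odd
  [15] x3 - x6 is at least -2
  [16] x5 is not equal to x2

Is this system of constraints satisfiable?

Take x1 = 3, x2 = 3, x3 = 3, x4 = 1, x5 = 6, x6 = 5. Then constraint 2: x1 + x4 = 4; constraint 6: x6 + x1 = 8; constraint 7: x5 - x6 = 1, and every other listed constraint is also met.

Satisfiable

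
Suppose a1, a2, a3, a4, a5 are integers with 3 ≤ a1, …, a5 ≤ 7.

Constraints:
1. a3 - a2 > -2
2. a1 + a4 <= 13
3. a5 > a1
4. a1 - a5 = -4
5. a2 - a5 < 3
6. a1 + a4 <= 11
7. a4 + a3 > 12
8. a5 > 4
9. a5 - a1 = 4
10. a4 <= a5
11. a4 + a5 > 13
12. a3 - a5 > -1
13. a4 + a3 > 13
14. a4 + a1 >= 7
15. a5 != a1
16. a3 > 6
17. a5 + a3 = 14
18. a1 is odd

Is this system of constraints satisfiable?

One satisfying assignment is a1 = 3, a2 = 7, a3 = 7, a4 = 7, a5 = 7.
For the less obvious constraints — constraint 1: a3 - a2 = 0; constraint 2: a1 + a4 = 10; constraint 4: a1 - a5 = -4 — and the others hold by inspection.

Satisfiable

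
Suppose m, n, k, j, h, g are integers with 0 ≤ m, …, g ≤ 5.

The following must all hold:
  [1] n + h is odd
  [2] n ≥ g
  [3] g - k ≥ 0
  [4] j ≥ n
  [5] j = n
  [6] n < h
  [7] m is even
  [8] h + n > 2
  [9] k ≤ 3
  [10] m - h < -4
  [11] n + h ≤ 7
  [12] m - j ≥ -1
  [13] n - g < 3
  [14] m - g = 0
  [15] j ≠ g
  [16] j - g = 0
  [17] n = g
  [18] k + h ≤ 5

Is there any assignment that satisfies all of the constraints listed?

Unsatisfiable

From constraints 5 and 17, j = n = g, so j = g. But constraint 15 says j ≠ g. Contradiction.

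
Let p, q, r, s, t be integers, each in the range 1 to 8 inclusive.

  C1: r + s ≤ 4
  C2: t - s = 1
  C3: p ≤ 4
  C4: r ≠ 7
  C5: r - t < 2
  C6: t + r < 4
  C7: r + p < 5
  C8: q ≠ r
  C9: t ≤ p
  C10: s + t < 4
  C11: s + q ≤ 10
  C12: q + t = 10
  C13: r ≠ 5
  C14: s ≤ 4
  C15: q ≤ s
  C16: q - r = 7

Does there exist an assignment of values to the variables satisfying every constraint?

Unsatisfiable

From constraints 14 and 15: q ≤ s ≤ 4. From constraints 3 and 9: t ≤ p ≤ 4. Hence q + t ≤ 8. But constraint 12 requires q + t = 10, and 10 > 8. Contradiction.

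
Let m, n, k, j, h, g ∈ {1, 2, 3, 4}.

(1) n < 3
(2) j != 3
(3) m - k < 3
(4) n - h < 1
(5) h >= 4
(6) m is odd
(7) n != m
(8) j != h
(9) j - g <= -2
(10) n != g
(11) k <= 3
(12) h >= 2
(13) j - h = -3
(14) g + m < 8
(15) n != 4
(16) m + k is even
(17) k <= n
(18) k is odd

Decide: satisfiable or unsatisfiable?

Setting (m, n, k, j, h, g) = (3, 2, 1, 1, 4, 3) satisfies everything: constraint 3: m - k = 2; constraint 4: n - h = -2, and the others follow.

Satisfiable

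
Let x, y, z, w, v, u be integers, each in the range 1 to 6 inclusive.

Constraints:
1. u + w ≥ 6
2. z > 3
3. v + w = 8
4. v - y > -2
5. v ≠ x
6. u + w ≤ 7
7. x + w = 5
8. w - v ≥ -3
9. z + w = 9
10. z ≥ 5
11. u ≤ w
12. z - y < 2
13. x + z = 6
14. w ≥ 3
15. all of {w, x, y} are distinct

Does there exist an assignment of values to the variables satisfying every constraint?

Satisfiable

Take x = 1, y = 5, z = 5, w = 4, v = 4, u = 2. Then constraint 1: u + w = 6; constraint 3: v + w = 8; constraint 4: v - y = -1, and every other listed constraint is also met.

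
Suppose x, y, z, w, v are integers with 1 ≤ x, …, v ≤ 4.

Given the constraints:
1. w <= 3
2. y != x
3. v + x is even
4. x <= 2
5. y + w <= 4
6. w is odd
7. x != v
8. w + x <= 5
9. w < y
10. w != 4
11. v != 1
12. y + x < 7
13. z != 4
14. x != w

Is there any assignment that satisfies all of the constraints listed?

Try x = 2, y = 3, z = 1, w = 1, v = 4.
Check constraint 5: y + w = 4; constraint 8: w + x = 3; constraint 12: y + x = 5. The remaining constraints are straightforward to verify.

Satisfiable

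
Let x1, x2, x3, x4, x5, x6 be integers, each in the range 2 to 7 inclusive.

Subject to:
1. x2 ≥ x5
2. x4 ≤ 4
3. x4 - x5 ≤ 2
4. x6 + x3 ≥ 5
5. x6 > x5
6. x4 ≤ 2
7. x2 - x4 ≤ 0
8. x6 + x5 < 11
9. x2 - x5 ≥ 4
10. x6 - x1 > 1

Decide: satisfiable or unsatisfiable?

Constraints 3, 7, and 9 give x2 − x5 ≥ 4, x5 − x4 ≥ -2, x4 − x2 ≥ 0.
Adding all 3 inequalities: the left sides telescope to 0, and the right sides sum to 4 + (-2) + 0 = 2. So 0 ≥ 2, which is false.

Unsatisfiable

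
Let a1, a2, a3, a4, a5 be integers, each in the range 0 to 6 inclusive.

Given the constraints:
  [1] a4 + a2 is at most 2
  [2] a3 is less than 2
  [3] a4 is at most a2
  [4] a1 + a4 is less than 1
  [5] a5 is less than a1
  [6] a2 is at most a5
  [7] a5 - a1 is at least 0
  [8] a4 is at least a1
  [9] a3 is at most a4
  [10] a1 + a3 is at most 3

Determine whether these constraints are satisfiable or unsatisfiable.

Unsatisfiable

Constraints 3, 5, 6, and 8 give a2 ≤ a5, a5 < a1, a1 ≤ a4, a4 ≤ a2. Chaining: a2 ≤ a5 < a1 ≤ a4 ≤ a2, which forces a2 < a2 — impossible.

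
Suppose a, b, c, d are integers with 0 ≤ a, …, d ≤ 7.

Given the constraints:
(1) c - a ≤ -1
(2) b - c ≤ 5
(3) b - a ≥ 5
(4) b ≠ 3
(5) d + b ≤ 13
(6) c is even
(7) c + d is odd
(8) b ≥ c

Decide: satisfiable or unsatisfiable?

Constraints 1, 2, and 3 give c − b ≥ -5, b − a ≥ 5, a − c ≥ 1.
Adding all 3 inequalities: the left sides telescope to 0, and the right sides sum to (-5) + 5 + 1 = 1. So 0 ≥ 1, which is false.

Unsatisfiable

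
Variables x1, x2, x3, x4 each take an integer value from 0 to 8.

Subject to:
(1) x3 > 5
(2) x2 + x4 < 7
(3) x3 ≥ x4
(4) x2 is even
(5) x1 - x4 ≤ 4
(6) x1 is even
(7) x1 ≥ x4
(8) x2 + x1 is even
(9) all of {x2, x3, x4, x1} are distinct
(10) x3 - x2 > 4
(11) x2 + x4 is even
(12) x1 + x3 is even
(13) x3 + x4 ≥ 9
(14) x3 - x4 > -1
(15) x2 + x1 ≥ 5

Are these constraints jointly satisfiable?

Setting (x1, x2, x3, x4) = (8, 0, 6, 4) satisfies everything: constraint 2: x2 + x4 = 4; constraint 5: x1 - x4 = 4, and the others follow.

Satisfiable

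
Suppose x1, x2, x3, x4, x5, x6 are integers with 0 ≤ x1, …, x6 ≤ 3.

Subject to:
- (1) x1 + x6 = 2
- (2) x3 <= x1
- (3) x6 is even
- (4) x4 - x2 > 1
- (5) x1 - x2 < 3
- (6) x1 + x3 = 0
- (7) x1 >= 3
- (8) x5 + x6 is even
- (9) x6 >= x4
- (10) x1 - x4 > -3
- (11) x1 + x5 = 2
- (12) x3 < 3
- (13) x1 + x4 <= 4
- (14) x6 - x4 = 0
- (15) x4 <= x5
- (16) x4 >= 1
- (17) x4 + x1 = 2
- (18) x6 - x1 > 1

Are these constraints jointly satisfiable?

Unsatisfiable

From constraint 7: x1 ≥ 3. From constraints 15 and 16: x5 ≥ x4 ≥ 1. Hence x1 + x5 ≥ 4. But constraint 11 requires x1 + x5 = 2, and 2 < 4. Contradiction.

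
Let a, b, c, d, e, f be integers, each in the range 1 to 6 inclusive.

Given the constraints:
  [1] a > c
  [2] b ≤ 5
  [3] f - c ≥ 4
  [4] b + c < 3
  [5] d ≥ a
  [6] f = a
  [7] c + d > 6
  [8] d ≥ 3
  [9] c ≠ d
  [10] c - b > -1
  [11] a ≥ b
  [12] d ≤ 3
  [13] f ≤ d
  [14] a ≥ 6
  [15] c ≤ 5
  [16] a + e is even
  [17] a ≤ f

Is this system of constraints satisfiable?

From constraints 14 and 17: f ≥ a and a ≥ 6, so f ≥ 6. From constraints 12 and 13: f ≤ d and d ≤ 3, so f ≤ 3. But 3 < 6, so no value of f works.

Unsatisfiable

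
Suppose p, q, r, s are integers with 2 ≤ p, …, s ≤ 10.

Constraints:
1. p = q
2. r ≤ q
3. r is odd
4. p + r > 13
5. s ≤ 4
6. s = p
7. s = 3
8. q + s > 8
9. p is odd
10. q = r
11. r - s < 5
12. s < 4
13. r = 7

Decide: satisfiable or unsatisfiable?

Constraint 7 fixes s = 3 and constraint 13 fixes r = 7. Constraints 1, 6, and 10 give s = p = q = r, so s = r. But 3 ≠ 7 — contradiction.

Unsatisfiable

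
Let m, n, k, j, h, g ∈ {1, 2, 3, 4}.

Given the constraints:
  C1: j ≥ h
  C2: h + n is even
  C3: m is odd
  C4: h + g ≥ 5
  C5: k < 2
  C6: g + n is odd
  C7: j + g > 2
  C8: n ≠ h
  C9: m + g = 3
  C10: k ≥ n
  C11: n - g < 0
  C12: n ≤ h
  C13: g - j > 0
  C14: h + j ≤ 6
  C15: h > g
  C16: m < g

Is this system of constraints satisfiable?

Constraints 1, 13, and 15 give g < h, h ≤ j, j < g. Chaining: g < h ≤ j < g, which forces g < g — impossible.

Unsatisfiable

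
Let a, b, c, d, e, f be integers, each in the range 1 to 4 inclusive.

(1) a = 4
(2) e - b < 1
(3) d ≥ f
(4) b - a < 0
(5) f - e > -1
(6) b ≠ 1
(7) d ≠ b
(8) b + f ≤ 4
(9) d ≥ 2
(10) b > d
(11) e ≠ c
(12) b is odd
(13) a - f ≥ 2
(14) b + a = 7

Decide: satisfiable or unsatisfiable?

Take a = 4, b = 3, c = 2, d = 2, e = 1, f = 1. Then constraint 2: e - b = -2; constraint 4: b - a = -1, and every other listed constraint is also met.

Satisfiable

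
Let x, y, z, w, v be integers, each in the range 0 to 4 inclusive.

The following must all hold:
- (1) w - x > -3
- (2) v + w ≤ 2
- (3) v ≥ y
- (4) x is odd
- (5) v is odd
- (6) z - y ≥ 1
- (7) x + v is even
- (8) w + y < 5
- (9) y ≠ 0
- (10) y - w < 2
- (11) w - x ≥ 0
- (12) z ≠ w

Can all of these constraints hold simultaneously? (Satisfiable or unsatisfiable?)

Satisfiable

One satisfying assignment is x = 1, y = 1, z = 3, w = 1, v = 1.
For the less obvious constraints — constraint 1: w - x = 0; constraint 2: v + w = 2 — and the others hold by inspection.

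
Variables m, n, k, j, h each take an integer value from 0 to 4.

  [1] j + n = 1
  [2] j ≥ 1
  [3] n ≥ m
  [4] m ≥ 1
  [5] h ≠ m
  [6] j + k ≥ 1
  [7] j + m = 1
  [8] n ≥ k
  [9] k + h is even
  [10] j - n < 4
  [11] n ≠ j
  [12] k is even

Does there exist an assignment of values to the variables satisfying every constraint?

Unsatisfiable

From constraint 2: j ≥ 1. From constraints 3 and 4: n ≥ m ≥ 1. Hence j + n ≥ 2. But constraint 1 requires j + n = 1, and 1 < 2. Contradiction.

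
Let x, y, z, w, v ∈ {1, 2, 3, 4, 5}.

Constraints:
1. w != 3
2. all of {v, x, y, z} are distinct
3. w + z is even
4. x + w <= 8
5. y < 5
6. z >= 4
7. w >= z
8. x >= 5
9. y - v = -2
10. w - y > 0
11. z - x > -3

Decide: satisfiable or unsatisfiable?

From constraint 8: x ≥ 5. From constraints 6 and 7: w ≥ z ≥ 4. Hence x + w ≥ 9. But constraint 4 requires x + w ≤ 8, and 8 < 9. Contradiction.

Unsatisfiable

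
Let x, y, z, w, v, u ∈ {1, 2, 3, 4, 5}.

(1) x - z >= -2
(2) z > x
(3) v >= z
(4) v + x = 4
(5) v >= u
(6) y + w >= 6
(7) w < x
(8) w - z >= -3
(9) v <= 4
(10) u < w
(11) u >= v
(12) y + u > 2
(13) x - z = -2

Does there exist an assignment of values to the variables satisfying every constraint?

Unsatisfiable

Constraints 2, 3, 7, 10, and 11 give x < z, z ≤ v, v ≤ u, u < w, w < x. Chaining: x < z ≤ v ≤ u < w < x, which forces x < x — impossible.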